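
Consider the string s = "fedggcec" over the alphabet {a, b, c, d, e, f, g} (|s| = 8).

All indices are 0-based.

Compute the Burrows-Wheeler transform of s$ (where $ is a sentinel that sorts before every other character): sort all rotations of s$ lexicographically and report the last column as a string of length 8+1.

rank  rotation   last
    0  $fedggcec  c
    1  c$fedggce  e
    2  cec$fedgg  g
    3  dggcec$fe  e
    4  ec$fedggc  c
    5  edggcec$f  f
    6  fedggcec$  $
    7  gcec$fedg  g
    8  ggcec$fed  d

cegecf$gd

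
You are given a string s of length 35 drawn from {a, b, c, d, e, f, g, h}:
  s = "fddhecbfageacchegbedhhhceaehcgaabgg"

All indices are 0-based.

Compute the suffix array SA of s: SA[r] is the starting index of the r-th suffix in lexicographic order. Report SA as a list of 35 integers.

[30, 31, 11, 25, 8, 17, 6, 32, 5, 12, 23, 28, 13, 1, 2, 19, 10, 24, 4, 18, 15, 26, 7, 0, 34, 29, 16, 9, 33, 22, 27, 3, 14, 21, 20]

rank→(start, suffix):
  0 → (30, 'aabgg')
  1 → (31, 'abgg')
  2 → (11, 'acchegbedhhhceaehcgaabgg')
  3 → (25, 'aehcgaabgg')
  4 → (8, 'ageacchegbedhhhceaehcgaabgg')
  5 → (17, 'bedhhhceaehcgaabgg')
  6 → (6, 'bfageacchegbedhhhceaehcgaabgg')
  7 → (32, 'bgg')
  8 → (5, 'cbfageacchegbedhhhceaehcgaabgg')
  9 → (12, 'cchegbedhhhceaehcgaabgg')
  10 → (23, 'ceaehcgaabgg')
  11 → (28, 'cgaabgg')
  12 → (13, 'chegbedhhhceaehcgaabgg')
  13 → (1, 'ddhecbfageacchegbedhhhceaehcgaabgg')
  14 → (2, 'dhecbfageacchegbedhhhceaehcgaabgg')
  15 → (19, 'dhhhceaehcgaabgg')
  16 → (10, 'eacchegbedhhhceaehcgaabgg')
  17 → (24, 'eaehcgaabgg')
  18 → (4, 'ecbfageacchegbedhhhceaehcgaabgg')
  19 → (18, 'edhhhceaehcgaabgg')
  20 → (15, 'egbedhhhceaehcgaabgg')
  21 → (26, 'ehcgaabgg')
  22 → (7, 'fageacchegbedhhhceaehcgaabgg')
  23 → (0, 'fddhecbfageacchegbedhhhceaehcgaabgg')
  24 → (34, 'g')
  25 → (29, 'gaabgg')
  26 → (16, 'gbedhhhceaehcgaabgg')
  27 → (9, 'geacchegbedhhhceaehcgaabgg')
  28 → (33, 'gg')
  29 → (22, 'hceaehcgaabgg')
  30 → (27, 'hcgaabgg')
  31 → (3, 'hecbfageacchegbedhhhceaehcgaabgg')
  32 → (14, 'hegbedhhhceaehcgaabgg')
  33 → (21, 'hhceaehcgaabgg')
  34 → (20, 'hhhceaehcgaabgg')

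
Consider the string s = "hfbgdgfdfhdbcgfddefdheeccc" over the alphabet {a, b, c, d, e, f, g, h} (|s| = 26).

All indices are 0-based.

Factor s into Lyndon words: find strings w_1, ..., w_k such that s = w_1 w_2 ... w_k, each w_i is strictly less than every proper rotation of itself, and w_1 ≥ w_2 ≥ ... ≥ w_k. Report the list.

emit factor 1: 'h' (i=0, period=1)
emit factor 2: 'f' (i=1, period=1)
emit factor 3: 'bgdgfdfhd' (i=2, period=9)
emit factor 4: 'bcgfddefdheeccc' (i=11, period=15)

["h", "f", "bgdgfdfhd", "bcgfddefdheeccc"]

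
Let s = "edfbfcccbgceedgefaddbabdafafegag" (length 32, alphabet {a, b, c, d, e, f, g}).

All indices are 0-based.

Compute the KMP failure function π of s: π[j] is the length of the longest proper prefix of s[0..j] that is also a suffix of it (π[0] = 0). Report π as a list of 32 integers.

π[0] = 0
j=1 s[j]='d': π[1]=0 (border '')
j=2 s[j]='f': π[2]=0 (border '')
j=3 s[j]='b': π[3]=0 (border '')
j=4 s[j]='f': π[4]=0 (border '')
j=5 s[j]='c': π[5]=0 (border '')
j=6 s[j]='c': π[6]=0 (border '')
j=7 s[j]='c': π[7]=0 (border '')
j=8 s[j]='b': π[8]=0 (border '')
j=9 s[j]='g': π[9]=0 (border '')
j=10 s[j]='c': π[10]=0 (border '')
j=11 s[j]='e': π[11]=1 (border 'e')
j=12 s[j]='e': k: 1→0; π[12]=1 (border 'e')
j=13 s[j]='d': π[13]=2 (border 'ed')
j=14 s[j]='g': k: 2→0; π[14]=0 (border '')
j=15 s[j]='e': π[15]=1 (border 'e')
j=16 s[j]='f': k: 1→0; π[16]=0 (border '')
j=17 s[j]='a': π[17]=0 (border '')
j=18 s[j]='d': π[18]=0 (border '')
j=19 s[j]='d': π[19]=0 (border '')
j=20 s[j]='b': π[20]=0 (border '')
j=21 s[j]='a': π[21]=0 (border '')
j=22 s[j]='b': π[22]=0 (border '')
j=23 s[j]='d': π[23]=0 (border '')
j=24 s[j]='a': π[24]=0 (border '')
j=25 s[j]='f': π[25]=0 (border '')
j=26 s[j]='a': π[26]=0 (border '')
j=27 s[j]='f': π[27]=0 (border '')
j=28 s[j]='e': π[28]=1 (border 'e')
j=29 s[j]='g': k: 1→0; π[29]=0 (border '')
j=30 s[j]='a': π[30]=0 (border '')
j=31 s[j]='g': π[31]=0 (border '')

[0, 0, 0, 0, 0, 0, 0, 0, 0, 0, 0, 1, 1, 2, 0, 1, 0, 0, 0, 0, 0, 0, 0, 0, 0, 0, 0, 0, 1, 0, 0, 0]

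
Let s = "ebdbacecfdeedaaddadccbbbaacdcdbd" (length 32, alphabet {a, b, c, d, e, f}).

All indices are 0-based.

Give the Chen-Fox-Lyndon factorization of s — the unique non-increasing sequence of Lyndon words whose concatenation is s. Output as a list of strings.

["e", "bd", "b", "acecfdeed", "aaddadccbbb", "aacdcdbd"]

emit factor 1: 'e' (i=0, period=1)
emit factor 2: 'bd' (i=1, period=2)
emit factor 3: 'b' (i=3, period=1)
emit factor 4: 'acecfdeed' (i=4, period=9)
emit factor 5: 'aaddadccbbb' (i=13, period=11)
emit factor 6: 'aacdcdbd' (i=24, period=8)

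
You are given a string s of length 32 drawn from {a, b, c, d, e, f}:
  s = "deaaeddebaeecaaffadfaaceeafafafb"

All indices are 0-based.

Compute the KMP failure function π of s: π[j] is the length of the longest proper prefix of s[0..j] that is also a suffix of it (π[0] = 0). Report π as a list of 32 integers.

[0, 0, 0, 0, 0, 1, 1, 2, 0, 0, 0, 0, 0, 0, 0, 0, 0, 0, 1, 0, 0, 0, 0, 0, 0, 0, 0, 0, 0, 0, 0, 0]

π[0] = 0
j=1 s[j]='e': π[1]=0 (border '')
j=2 s[j]='a': π[2]=0 (border '')
j=3 s[j]='a': π[3]=0 (border '')
j=4 s[j]='e': π[4]=0 (border '')
j=5 s[j]='d': π[5]=1 (border 'd')
j=6 s[j]='d': k: 1→0; π[6]=1 (border 'd')
j=7 s[j]='e': π[7]=2 (border 'de')
j=8 s[j]='b': k: 2→0; π[8]=0 (border '')
j=9 s[j]='a': π[9]=0 (border '')
j=10 s[j]='e': π[10]=0 (border '')
j=11 s[j]='e': π[11]=0 (border '')
j=12 s[j]='c': π[12]=0 (border '')
j=13 s[j]='a': π[13]=0 (border '')
j=14 s[j]='a': π[14]=0 (border '')
j=15 s[j]='f': π[15]=0 (border '')
j=16 s[j]='f': π[16]=0 (border '')
j=17 s[j]='a': π[17]=0 (border '')
j=18 s[j]='d': π[18]=1 (border 'd')
j=19 s[j]='f': k: 1→0; π[19]=0 (border '')
j=20 s[j]='a': π[20]=0 (border '')
j=21 s[j]='a': π[21]=0 (border '')
j=22 s[j]='c': π[22]=0 (border '')
j=23 s[j]='e': π[23]=0 (border '')
j=24 s[j]='e': π[24]=0 (border '')
j=25 s[j]='a': π[25]=0 (border '')
j=26 s[j]='f': π[26]=0 (border '')
j=27 s[j]='a': π[27]=0 (border '')
j=28 s[j]='f': π[28]=0 (border '')
j=29 s[j]='a': π[29]=0 (border '')
j=30 s[j]='f': π[30]=0 (border '')
j=31 s[j]='b': π[31]=0 (border '')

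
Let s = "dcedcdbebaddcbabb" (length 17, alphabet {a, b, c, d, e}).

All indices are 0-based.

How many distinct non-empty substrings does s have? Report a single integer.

rank | idx | suffix
   0 |  14 | abb
   1 |   9 | addcbabb
   2 |  16 | b
   3 |  13 | babb
   4 |   8 | baddcbabb
   5 |  15 | bb
   6 |   6 | bebaddcbabb
   7 |  12 | cbabb
   8 |   4 | cdbebaddcbabb
   9 |   1 | cedcdbebaddcbabb
  10 |   5 | dbebaddcbabb
  11 |  11 | dcbabb
  12 |   3 | dcdbebaddcbabb
  13 |   0 | dcedcdbebaddcbabb
  14 |  10 | ddcbabb
  15 |   7 | ebaddcbabb
  16 |   2 | edcdbebaddcbabb

SA = [14, 9, 16, 13, 8, 15, 6, 12, 4, 1, 5, 11, 3, 0, 10, 7, 2]
rank  pair      lcp
   1  s[14:],s[9:]  1  'a'
   2  s[9:],s[16:]  0  ''
   3  s[16:],s[13:]  1  'b'
   4  s[13:],s[8:]  2  'ba'
   5  s[8:],s[15:]  1  'b'
   6  s[15:],s[6:]  1  'b'
   7  s[6:],s[12:]  0  ''
   8  s[12:],s[4:]  1  'c'
   9  s[4:],s[1:]  1  'c'
  10  s[1:],s[5:]  0  ''
  11  s[5:],s[11:]  1  'd'
  12  s[11:],s[3:]  2  'dc'
  13  s[3:],s[0:]  2  'dc'
  14  s[0:],s[10:]  1  'd'
  15  s[10:],s[7:]  0  ''
  16  s[7:],s[2:]  1  'e'

n(n+1)/2 = 17·18/2 = 153
Σ LCP = 0 + 1 + 0 + 1 + 2 + 1 + 1 + 0 + 1 + 1 + 0 + 1 + 2 + 2 + 1 + 0 + 1 = 15
distinct = 153 − 15 = 138

138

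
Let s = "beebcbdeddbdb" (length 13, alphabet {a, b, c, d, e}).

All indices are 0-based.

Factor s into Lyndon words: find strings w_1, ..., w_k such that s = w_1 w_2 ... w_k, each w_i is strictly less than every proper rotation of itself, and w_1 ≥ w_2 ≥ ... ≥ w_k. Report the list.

emit factor 1: 'bee' (i=0, period=3)
emit factor 2: 'bcbdeddbd' (i=3, period=9)
emit factor 3: 'b' (i=12, period=1)

["bee", "bcbdeddbd", "b"]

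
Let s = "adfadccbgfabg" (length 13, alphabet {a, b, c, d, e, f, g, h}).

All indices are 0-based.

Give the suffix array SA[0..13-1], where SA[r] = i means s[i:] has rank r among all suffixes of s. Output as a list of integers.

rank | idx | suffix
   0 |  10 | abg
   1 |   3 | adccbgfabg
   2 |   0 | adfadccbgfabg
   3 |  11 | bg
   4 |   7 | bgfabg
   5 |   6 | cbgfabg
   6 |   5 | ccbgfabg
   7 |   4 | dccbgfabg
   8 |   1 | dfadccbgfabg
   9 |   9 | fabg
  10 |   2 | fadccbgfabg
  11 |  12 | g
  12 |   8 | gfabg

[10, 3, 0, 11, 7, 6, 5, 4, 1, 9, 2, 12, 8]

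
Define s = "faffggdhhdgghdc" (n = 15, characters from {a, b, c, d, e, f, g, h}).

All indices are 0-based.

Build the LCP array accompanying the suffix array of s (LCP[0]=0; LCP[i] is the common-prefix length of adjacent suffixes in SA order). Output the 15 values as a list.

rank→(start, suffix):
  0 → (1, 'affggdhhdgghdc')
  1 → (14, 'c')
  2 → (13, 'dc')
  3 → (9, 'dgghdc')
  4 → (6, 'dhhdgghdc')
  5 → (0, 'faffggdhhdgghdc')
  6 → (2, 'ffggdhhdgghdc')
  7 → (3, 'fggdhhdgghdc')
  8 → (5, 'gdhhdgghdc')
  9 → (4, 'ggdhhdgghdc')
  10 → (10, 'gghdc')
  11 → (11, 'ghdc')
  12 → (12, 'hdc')
  13 → (8, 'hdgghdc')
  14 → (7, 'hhdgghdc')

SA = [1, 14, 13, 9, 6, 0, 2, 3, 5, 4, 10, 11, 12, 8, 7]
i: (SA[i-1],SA[i]) lcp shared
  1: (1,14) 0 ''
  2: (14,13) 0 ''
  3: (13,9) 1 'd'
  4: (9,6) 1 'd'
  5: (6,0) 0 ''
  6: (0,2) 1 'f'
  7: (2,3) 1 'f'
  8: (3,5) 0 ''
  9: (5,4) 1 'g'
  10: (4,10) 2 'gg'
  11: (10,11) 1 'g'
  12: (11,12) 0 ''
  13: (12,8) 2 'hd'
  14: (8,7) 1 'h'

[0, 0, 0, 1, 1, 0, 1, 1, 0, 1, 2, 1, 0, 2, 1]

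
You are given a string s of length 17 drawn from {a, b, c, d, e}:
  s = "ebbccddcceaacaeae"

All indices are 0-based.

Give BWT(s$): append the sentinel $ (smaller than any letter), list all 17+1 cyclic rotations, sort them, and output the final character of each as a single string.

rank  rotation            last
    0  $ebbccddcceaacaeae  e
    1  aacaeae$ebbccddcce  e
    2  acaeae$ebbccddccea  a
    3  ae$ebbccddcceaacae  e
    4  aeae$ebbccddcceaac  c
    5  bbccddcceaacaeae$e  e
    6  bccddcceaacaeae$eb  b
    7  caeae$ebbccddcceaa  a
    8  ccddcceaacaeae$ebb  b
    9  cceaacaeae$ebbccdd  d
   10  cddcceaacaeae$ebbc  c
   11  ceaacaeae$ebbccddc  c
   12  dcceaacaeae$ebbccd  d
   13  ddcceaacaeae$ebbcc  c
   14  e$ebbccddcceaacaea  a
   15  eaacaeae$ebbccddcc  c
   16  eae$ebbccddcceaaca  a
   17  ebbccddcceaacaeae$  $

eeaecebabdccdcaca$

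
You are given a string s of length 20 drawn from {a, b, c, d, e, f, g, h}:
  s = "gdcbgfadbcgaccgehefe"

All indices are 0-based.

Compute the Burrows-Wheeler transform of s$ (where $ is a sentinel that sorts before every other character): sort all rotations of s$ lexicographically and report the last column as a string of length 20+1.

rank  rotation               last
    0  $gdcbgfadbcgaccgehefe  e
    1  accgehefe$gdcbgfadbcg  g
    2  adbcgaccgehefe$gdcbgf  f
    3  bcgaccgehefe$gdcbgfad  d
    4  bgfadbcgaccgehefe$gdc  c
    5  cbgfadbcgaccgehefe$gd  d
    6  ccgehefe$gdcbgfadbcga  a
    7  cgaccgehefe$gdcbgfadb  b
    8  cgehefe$gdcbgfadbcgac  c
    9  dbcgaccgehefe$gdcbgfa  a
   10  dcbgfadbcgaccgehefe$g  g
   11  e$gdcbgfadbcgaccgehef  f
   12  efe$gdcbgfadbcgaccgeh  h
   13  ehefe$gdcbgfadbcgaccg  g
   14  fadbcgaccgehefe$gdcbg  g
   15  fe$gdcbgfadbcgaccgehe  e
   16  gaccgehefe$gdcbgfadbc  c
   17  gdcbgfadbcgaccgehefe$  $
   18  gehefe$gdcbgfadbcgacc  c
   19  gfadbcgaccgehefe$gdcb  b
   20  hefe$gdcbgfadbcgaccge  e

egfdcdabcagfhggec$cbe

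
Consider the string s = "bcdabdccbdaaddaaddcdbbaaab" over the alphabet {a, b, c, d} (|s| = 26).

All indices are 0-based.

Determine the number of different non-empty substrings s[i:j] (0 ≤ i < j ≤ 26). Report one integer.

rank→(start, suffix):
  0 → (22, 'aaab')
  1 → (23, 'aab')
  2 → (10, 'aaddaaddcdbbaaab')
  3 → (14, 'aaddcdbbaaab')
  4 → (24, 'ab')
  5 → (3, 'abdccbdaaddaaddcdbbaaab')
  6 → (11, 'addaaddcdbbaaab')
  7 → (15, 'addcdbbaaab')
  8 → (25, 'b')
  9 → (21, 'baaab')
  10 → (20, 'bbaaab')
  11 → (0, 'bcdabdccbdaaddaaddcdbbaaab')
  12 → (8, 'bdaaddaaddcdbbaaab')
  13 → (4, 'bdccbdaaddaaddcdbbaaab')
  14 → (7, 'cbdaaddaaddcdbbaaab')
  15 → (6, 'ccbdaaddaaddcdbbaaab')
  16 → (1, 'cdabdccbdaaddaaddcdbbaaab')
  17 → (18, 'cdbbaaab')
  18 → (9, 'daaddaaddcdbbaaab')
  19 → (13, 'daaddcdbbaaab')
  20 → (2, 'dabdccbdaaddaaddcdbbaaab')
  21 → (19, 'dbbaaab')
  22 → (5, 'dccbdaaddaaddcdbbaaab')
  23 → (17, 'dcdbbaaab')
  24 → (12, 'ddaaddcdbbaaab')
  25 → (16, 'ddcdbbaaab')

SA = [22, 23, 10, 14, 24, 3, 11, 15, 25, 21, 20, 0, 8, 4, 7, 6, 1, 18, 9, 13, 2, 19, 5, 17, 12, 16]
rank  pair      lcp
   1  s[22:],s[23:]  2  'aa'
   2  s[23:],s[10:]  2  'aa'
   3  s[10:],s[14:]  4  'aadd'
   4  s[14:],s[24:]  1  'a'
   5  s[24:],s[3:]  2  'ab'
   6  s[3:],s[11:]  1  'a'
   7  s[11:],s[15:]  3  'add'
   8  s[15:],s[25:]  0  ''
   9  s[25:],s[21:]  1  'b'
  10  s[21:],s[20:]  1  'b'
  11  s[20:],s[0:]  1  'b'
  12  s[0:],s[8:]  1  'b'
  13  s[8:],s[4:]  2  'bd'
  14  s[4:],s[7:]  0  ''
  15  s[7:],s[6:]  1  'c'
  16  s[6:],s[1:]  1  'c'
  17  s[1:],s[18:]  2  'cd'
  18  s[18:],s[9:]  0  ''
  19  s[9:],s[13:]  5  'daadd'
  20  s[13:],s[2:]  2  'da'
  21  s[2:],s[19:]  1  'd'
  22  s[19:],s[5:]  1  'd'
  23  s[5:],s[17:]  2  'dc'
  24  s[17:],s[12:]  1  'd'
  25  s[12:],s[16:]  2  'dd'

n(n+1)/2 = 26·27/2 = 351
Σ LCP = 0 + 2 + 2 + 4 + 1 + 2 + 1 + 3 + 0 + 1 + 1 + 1 + 1 + 2 + 0 + 1 + 1 + 2 + 0 + 5 + 2 + 1 + 1 + 2 + 1 + 2 = 39
distinct = 351 − 39 = 312

312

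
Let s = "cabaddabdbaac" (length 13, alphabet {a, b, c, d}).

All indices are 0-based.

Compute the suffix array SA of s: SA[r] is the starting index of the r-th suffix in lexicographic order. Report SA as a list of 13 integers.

rank | idx | suffix
   0 |  10 | aac
   1 |   1 | abaddabdbaac
   2 |   6 | abdbaac
   3 |  11 | ac
   4 |   3 | addabdbaac
   5 |   9 | baac
   6 |   2 | baddabdbaac
   7 |   7 | bdbaac
   8 |  12 | c
   9 |   0 | cabaddabdbaac
  10 |   5 | dabdbaac
  11 |   8 | dbaac
  12 |   4 | ddabdbaac

[10, 1, 6, 11, 3, 9, 2, 7, 12, 0, 5, 8, 4]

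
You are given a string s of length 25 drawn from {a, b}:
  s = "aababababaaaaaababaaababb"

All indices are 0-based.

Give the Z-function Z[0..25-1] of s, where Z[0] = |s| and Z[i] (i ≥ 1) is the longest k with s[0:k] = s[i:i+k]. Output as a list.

Z[0]=25
i=1: outside box; Z[1]=1 scan→box=[1,2)
i=2: outside box; Z[2]=0
i=3: outside box; Z[3]=1 scan→box=[3,4)
i=4: outside box; Z[4]=0
i=5: outside box; Z[5]=1 scan→box=[5,6)
i=6: outside box; Z[6]=0
i=7: outside box; Z[7]=1 scan→box=[7,8)
i=8: outside box; Z[8]=0
i=9: outside box; Z[9]=2 scan→box=[9,11)
i=10: min(r-i=1, Z[1]=1)=1; Z[10]=2 scan→box=[10,12)
i=11: min(r-i=1, Z[1]=1)=1; Z[11]=2 scan→box=[11,13)
i=12: min(r-i=1, Z[1]=1)=1; Z[12]=2 scan→box=[12,14)
i=13: min(r-i=1, Z[1]=1)=1; Z[13]=6 scan→box=[13,19)
i=14: min(r-i=5, Z[1]=1)=1; Z[14]=1
i=15: min(r-i=4, Z[2]=0)=0; Z[15]=0
i=16: min(r-i=3, Z[3]=1)=1; Z[16]=1
i=17: min(r-i=2, Z[4]=0)=0; Z[17]=0
i=18: min(r-i=1, Z[5]=1)=1; Z[18]=2 scan→box=[18,20)
i=19: min(r-i=1, Z[1]=1)=1; Z[19]=5 scan→box=[19,24)
i=20: min(r-i=4, Z[1]=1)=1; Z[20]=1
i=21: min(r-i=3, Z[2]=0)=0; Z[21]=0
i=22: min(r-i=2, Z[3]=1)=1; Z[22]=1
i=23: min(r-i=1, Z[4]=0)=0; Z[23]=0
i=24: outside box; Z[24]=0

[25, 1, 0, 1, 0, 1, 0, 1, 0, 2, 2, 2, 2, 6, 1, 0, 1, 0, 2, 5, 1, 0, 1, 0, 0]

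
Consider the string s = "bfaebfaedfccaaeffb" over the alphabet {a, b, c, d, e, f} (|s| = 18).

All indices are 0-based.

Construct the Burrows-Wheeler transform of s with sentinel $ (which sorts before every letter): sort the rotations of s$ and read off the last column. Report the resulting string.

rank  rotation             last
    0  $bfaebfaedfccaaeffb  b
    1  aaeffb$bfaebfaedfcc  c
    2  aebfaedfccaaeffb$bf  f
    3  aedfccaaeffb$bfaebf  f
    4  aeffb$bfaebfaedfcca  a
    5  b$bfaebfaedfccaaeff  f
    6  bfaebfaedfccaaeffb$  $
    7  bfaedfccaaeffb$bfae  e
    8  caaeffb$bfaebfaedfc  c
    9  ccaaeffb$bfaebfaedf  f
   10  dfccaaeffb$bfaebfae  e
   11  ebfaedfccaaeffb$bfa  a
   12  edfccaaeffb$bfaebfa  a
   13  effb$bfaebfaedfccaa  a
   14  faebfaedfccaaeffb$b  b
   15  faedfccaaeffb$bfaeb  b
   16  fb$bfaebfaedfccaaef  f
   17  fccaaeffb$bfaebfaed  d
   18  ffb$bfaebfaedfccaae  e

bcffaf$ecfeaaabbfde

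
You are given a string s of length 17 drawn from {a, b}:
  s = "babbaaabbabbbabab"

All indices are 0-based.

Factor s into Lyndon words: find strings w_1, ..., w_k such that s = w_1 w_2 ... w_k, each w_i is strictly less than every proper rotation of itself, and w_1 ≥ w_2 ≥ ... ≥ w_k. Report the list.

["b", "abb", "aaabbabbbabab"]

emit factor 1: 'b' (i=0, period=1)
emit factor 2: 'abb' (i=1, period=3)
emit factor 3: 'aaabbabbbabab' (i=4, period=13)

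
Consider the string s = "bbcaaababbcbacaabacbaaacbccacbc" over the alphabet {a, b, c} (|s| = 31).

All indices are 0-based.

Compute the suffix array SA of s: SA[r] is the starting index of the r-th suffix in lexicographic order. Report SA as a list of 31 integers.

[3, 20, 4, 14, 21, 5, 15, 7, 12, 17, 27, 22, 19, 6, 11, 16, 0, 8, 29, 1, 9, 24, 30, 2, 13, 26, 18, 10, 28, 23, 25]

rank | idx | suffix
   0 |   3 | aaababbcbacaabacbaaacbccacbc
   1 |  20 | aaacbccacbc
   2 |   4 | aababbcbacaabacbaaacbccacbc
   3 |  14 | aabacbaaacbccacbc
   4 |  21 | aacbccacbc
   5 |   5 | ababbcbacaabacbaaacbccacbc
   6 |  15 | abacbaaacbccacbc
   7 |   7 | abbcbacaabacbaaacbccacbc
   8 |  12 | acaabacbaaacbccacbc
   9 |  17 | acbaaacbccacbc
  10 |  27 | acbc
  11 |  22 | acbccacbc
  12 |  19 | baaacbccacbc
  13 |   6 | babbcbacaabacbaaacbccacbc
  14 |  11 | bacaabacbaaacbccacbc
  15 |  16 | bacbaaacbccacbc
  16 |   0 | bbcaaababbcbacaabacbaaacbccacbc
  17 |   8 | bbcbacaabacbaaacbccacbc
  18 |  29 | bc
  19 |   1 | bcaaababbcbacaabacbaaacbccacbc
  20 |   9 | bcbacaabacbaaacbccacbc
  21 |  24 | bccacbc
  22 |  30 | c
  23 |   2 | caaababbcbacaabacbaaacbccacbc
  24 |  13 | caabacbaaacbccacbc
  25 |  26 | cacbc
  26 |  18 | cbaaacbccacbc
  27 |  10 | cbacaabacbaaacbccacbc
  28 |  28 | cbc
  29 |  23 | cbccacbc
  30 |  25 | ccacbc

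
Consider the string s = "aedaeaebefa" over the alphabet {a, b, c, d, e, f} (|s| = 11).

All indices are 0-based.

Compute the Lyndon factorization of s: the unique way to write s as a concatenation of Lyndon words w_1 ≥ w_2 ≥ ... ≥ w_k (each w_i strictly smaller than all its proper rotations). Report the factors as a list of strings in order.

["aed", "aeaebef", "a"]

emit factor 1: 'aed' (i=0, period=3)
emit factor 2: 'aeaebef' (i=3, period=7)
emit factor 3: 'a' (i=10, period=1)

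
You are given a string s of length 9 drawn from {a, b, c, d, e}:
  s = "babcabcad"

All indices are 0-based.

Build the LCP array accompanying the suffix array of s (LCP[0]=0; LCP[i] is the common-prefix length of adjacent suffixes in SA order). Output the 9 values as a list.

sorted suffixes:
  #0 SA[0]=1  'abcabcad'
  #1 SA[1]=4  'abcad'
  #2 SA[2]=7  'ad'
  #3 SA[3]=0  'babcabcad'
  #4 SA[4]=2  'bcabcad'
  #5 SA[5]=5  'bcad'
  #6 SA[6]=3  'cabcad'
  #7 SA[7]=6  'cad'
  #8 SA[8]=8  'd'

SA = [1, 4, 7, 0, 2, 5, 3, 6, 8]
rank  pair      lcp
   1  s[1:],s[4:]  4  'abca'
   2  s[4:],s[7:]  1  'a'
   3  s[7:],s[0:]  0  ''
   4  s[0:],s[2:]  1  'b'
   5  s[2:],s[5:]  3  'bca'
   6  s[5:],s[3:]  0  ''
   7  s[3:],s[6:]  2  'ca'
   8  s[6:],s[8:]  0  ''

[0, 4, 1, 0, 1, 3, 0, 2, 0]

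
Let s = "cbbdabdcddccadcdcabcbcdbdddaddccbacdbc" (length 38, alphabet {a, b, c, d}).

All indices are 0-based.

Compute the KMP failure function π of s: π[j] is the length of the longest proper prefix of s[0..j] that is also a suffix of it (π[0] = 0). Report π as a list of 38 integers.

π[0] = 0
j=1 s[j]='b': π[1]=0 (border '')
j=2 s[j]='b': π[2]=0 (border '')
j=3 s[j]='d': π[3]=0 (border '')
j=4 s[j]='a': π[4]=0 (border '')
j=5 s[j]='b': π[5]=0 (border '')
j=6 s[j]='d': π[6]=0 (border '')
j=7 s[j]='c': π[7]=1 (border 'c')
j=8 s[j]='d': k: 1→0; π[8]=0 (border '')
j=9 s[j]='d': π[9]=0 (border '')
j=10 s[j]='c': π[10]=1 (border 'c')
j=11 s[j]='c': k: 1→0; π[11]=1 (border 'c')
j=12 s[j]='a': k: 1→0; π[12]=0 (border '')
j=13 s[j]='d': π[13]=0 (border '')
j=14 s[j]='c': π[14]=1 (border 'c')
j=15 s[j]='d': k: 1→0; π[15]=0 (border '')
j=16 s[j]='c': π[16]=1 (border 'c')
j=17 s[j]='a': k: 1→0; π[17]=0 (border '')
j=18 s[j]='b': π[18]=0 (border '')
j=19 s[j]='c': π[19]=1 (border 'c')
j=20 s[j]='b': π[20]=2 (border 'cb')
j=21 s[j]='c': k: 2→0; π[21]=1 (border 'c')
j=22 s[j]='d': k: 1→0; π[22]=0 (border '')
j=23 s[j]='b': π[23]=0 (border '')
j=24 s[j]='d': π[24]=0 (border '')
j=25 s[j]='d': π[25]=0 (border '')
j=26 s[j]='d': π[26]=0 (border '')
j=27 s[j]='a': π[27]=0 (border '')
j=28 s[j]='d': π[28]=0 (border '')
j=29 s[j]='d': π[29]=0 (border '')
j=30 s[j]='c': π[30]=1 (border 'c')
j=31 s[j]='c': k: 1→0; π[31]=1 (border 'c')
j=32 s[j]='b': π[32]=2 (border 'cb')
j=33 s[j]='a': k: 2→0; π[33]=0 (border '')
j=34 s[j]='c': π[34]=1 (border 'c')
j=35 s[j]='d': k: 1→0; π[35]=0 (border '')
j=36 s[j]='b': π[36]=0 (border '')
j=37 s[j]='c': π[37]=1 (border 'c')

[0, 0, 0, 0, 0, 0, 0, 1, 0, 0, 1, 1, 0, 0, 1, 0, 1, 0, 0, 1, 2, 1, 0, 0, 0, 0, 0, 0, 0, 0, 1, 1, 2, 0, 1, 0, 0, 1]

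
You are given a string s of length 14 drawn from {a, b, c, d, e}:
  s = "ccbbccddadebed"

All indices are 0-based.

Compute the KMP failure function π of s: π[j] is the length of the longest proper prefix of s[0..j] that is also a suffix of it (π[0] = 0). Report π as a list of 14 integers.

[0, 1, 0, 0, 1, 2, 0, 0, 0, 0, 0, 0, 0, 0]

π[0] = 0
j=1 s[j]='c': π[1]=1 (border 'c')
j=2 s[j]='b': k: 1→0; π[2]=0 (border '')
j=3 s[j]='b': π[3]=0 (border '')
j=4 s[j]='c': π[4]=1 (border 'c')
j=5 s[j]='c': π[5]=2 (border 'cc')
j=6 s[j]='d': k: 2→1→0; π[6]=0 (border '')
j=7 s[j]='d': π[7]=0 (border '')
j=8 s[j]='a': π[8]=0 (border '')
j=9 s[j]='d': π[9]=0 (border '')
j=10 s[j]='e': π[10]=0 (border '')
j=11 s[j]='b': π[11]=0 (border '')
j=12 s[j]='e': π[12]=0 (border '')
j=13 s[j]='d': π[13]=0 (border '')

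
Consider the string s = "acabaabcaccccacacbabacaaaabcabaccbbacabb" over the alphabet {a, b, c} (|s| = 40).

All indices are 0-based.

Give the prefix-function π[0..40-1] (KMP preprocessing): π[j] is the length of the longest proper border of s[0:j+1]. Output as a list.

[0, 0, 1, 0, 1, 1, 0, 0, 1, 2, 0, 0, 0, 1, 2, 3, 2, 0, 1, 0, 1, 2, 3, 1, 1, 1, 0, 0, 1, 0, 1, 2, 0, 0, 0, 1, 2, 3, 4, 0]

π[0] = 0
j=1 s[j]='c': π[1]=0 (border '')
j=2 s[j]='a': π[2]=1 (border 'a')
j=3 s[j]='b': k: 1→0; π[3]=0 (border '')
j=4 s[j]='a': π[4]=1 (border 'a')
j=5 s[j]='a': k: 1→0; π[5]=1 (border 'a')
j=6 s[j]='b': k: 1→0; π[6]=0 (border '')
j=7 s[j]='c': π[7]=0 (border '')
j=8 s[j]='a': π[8]=1 (border 'a')
j=9 s[j]='c': π[9]=2 (border 'ac')
j=10 s[j]='c': k: 2→0; π[10]=0 (border '')
j=11 s[j]='c': π[11]=0 (border '')
j=12 s[j]='c': π[12]=0 (border '')
j=13 s[j]='a': π[13]=1 (border 'a')
j=14 s[j]='c': π[14]=2 (border 'ac')
j=15 s[j]='a': π[15]=3 (border 'aca')
j=16 s[j]='c': k: 3→1; π[16]=2 (border 'ac')
j=17 s[j]='b': k: 2→0; π[17]=0 (border '')
j=18 s[j]='a': π[18]=1 (border 'a')
j=19 s[j]='b': k: 1→0; π[19]=0 (border '')
j=20 s[j]='a': π[20]=1 (border 'a')
j=21 s[j]='c': π[21]=2 (border 'ac')
j=22 s[j]='a': π[22]=3 (border 'aca')
j=23 s[j]='a': k: 3→1→0; π[23]=1 (border 'a')
j=24 s[j]='a': k: 1→0; π[24]=1 (border 'a')
j=25 s[j]='a': k: 1→0; π[25]=1 (border 'a')
j=26 s[j]='b': k: 1→0; π[26]=0 (border '')
j=27 s[j]='c': π[27]=0 (border '')
j=28 s[j]='a': π[28]=1 (border 'a')
j=29 s[j]='b': k: 1→0; π[29]=0 (border '')
j=30 s[j]='a': π[30]=1 (border 'a')
j=31 s[j]='c': π[31]=2 (border 'ac')
j=32 s[j]='c': k: 2→0; π[32]=0 (border '')
j=33 s[j]='b': π[33]=0 (border '')
j=34 s[j]='b': π[34]=0 (border '')
j=35 s[j]='a': π[35]=1 (border 'a')
j=36 s[j]='c': π[36]=2 (border 'ac')
j=37 s[j]='a': π[37]=3 (border 'aca')
j=38 s[j]='b': π[38]=4 (border 'acab')
j=39 s[j]='b': k: 4→0; π[39]=0 (border '')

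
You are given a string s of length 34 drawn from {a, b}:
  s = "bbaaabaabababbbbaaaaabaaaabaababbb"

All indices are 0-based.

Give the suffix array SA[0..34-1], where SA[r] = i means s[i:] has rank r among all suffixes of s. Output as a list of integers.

[16, 17, 22, 18, 2, 23, 19, 3, 24, 6, 27, 20, 4, 25, 7, 28, 9, 30, 11, 33, 15, 21, 1, 5, 26, 8, 29, 10, 32, 14, 0, 31, 13, 12]

rank | idx | suffix
   0 |  16 | aaaaabaaaabaababbb
   1 |  17 | aaaabaaaabaababbb
   2 |  22 | aaaabaababbb
   3 |  18 | aaabaaaabaababbb
   4 |   2 | aaabaabababbbbaaaaabaaaabaababbb
   5 |  23 | aaabaababbb
   6 |  19 | aabaaaabaababbb
   7 |   3 | aabaabababbbbaaaaabaaaabaababbb
   8 |  24 | aabaababbb
   9 |   6 | aabababbbbaaaaabaaaabaababbb
  10 |  27 | aababbb
  11 |  20 | abaaaabaababbb
  12 |   4 | abaabababbbbaaaaabaaaabaababbb
  13 |  25 | abaababbb
  14 |   7 | abababbbbaaaaabaaaabaababbb
  15 |  28 | ababbb
  16 |   9 | ababbbbaaaaabaaaabaababbb
  17 |  30 | abbb
  18 |  11 | abbbbaaaaabaaaabaababbb
  19 |  33 | b
  20 |  15 | baaaaabaaaabaababbb
  21 |  21 | baaaabaababbb
  22 |   1 | baaabaabababbbbaaaaabaaaabaababbb
  23 |   5 | baabababbbbaaaaabaaaabaababbb
  24 |  26 | baababbb
  25 |   8 | bababbbbaaaaabaaaabaababbb
  26 |  29 | babbb
  27 |  10 | babbbbaaaaabaaaabaababbb
  28 |  32 | bb
  29 |  14 | bbaaaaabaaaabaababbb
  30 |   0 | bbaaabaabababbbbaaaaabaaaabaababbb
  31 |  31 | bbb
  32 |  13 | bbbaaaaabaaaabaababbb
  33 |  12 | bbbbaaaaabaaaabaababbb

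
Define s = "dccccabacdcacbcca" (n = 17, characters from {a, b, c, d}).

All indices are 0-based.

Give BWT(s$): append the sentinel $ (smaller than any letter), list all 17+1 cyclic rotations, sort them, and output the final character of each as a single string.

rank  rotation            last
    0  $dccccabacdcacbcca  a
    1  a$dccccabacdcacbcc  c
    2  abacdcacbcca$dcccc  c
    3  acbcca$dccccabacdc  c
    4  acdcacbcca$dccccab  b
    5  bacdcacbcca$dcccca  a
    6  bcca$dccccabacdcac  c
    7  ca$dccccabacdcacbc  c
    8  cabacdcacbcca$dccc  c
    9  cacbcca$dccccabacd  d
   10  cbcca$dccccabacdca  a
   11  cca$dccccabacdcacb  b
   12  ccabacdcacbcca$dcc  c
   13  cccabacdcacbcca$dc  c
   14  ccccabacdcacbcca$d  d
   15  cdcacbcca$dccccaba  a
   16  dcacbcca$dccccabac  c
   17  dccccabacdcacbcca$  $

acccbacccdabccdac$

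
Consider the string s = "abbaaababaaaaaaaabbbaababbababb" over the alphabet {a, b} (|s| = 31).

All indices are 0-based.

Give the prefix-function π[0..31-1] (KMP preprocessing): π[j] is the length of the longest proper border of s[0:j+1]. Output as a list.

π[0] = 0
j=1 s[j]='b': π[1]=0 (border '')
j=2 s[j]='b': π[2]=0 (border '')
j=3 s[j]='a': π[3]=1 (border 'a')
j=4 s[j]='a': k: 1→0; π[4]=1 (border 'a')
j=5 s[j]='a': k: 1→0; π[5]=1 (border 'a')
j=6 s[j]='b': π[6]=2 (border 'ab')
j=7 s[j]='a': k: 2→0; π[7]=1 (border 'a')
j=8 s[j]='b': π[8]=2 (border 'ab')
j=9 s[j]='a': k: 2→0; π[9]=1 (border 'a')
j=10 s[j]='a': k: 1→0; π[10]=1 (border 'a')
j=11 s[j]='a': k: 1→0; π[11]=1 (border 'a')
j=12 s[j]='a': k: 1→0; π[12]=1 (border 'a')
j=13 s[j]='a': k: 1→0; π[13]=1 (border 'a')
j=14 s[j]='a': k: 1→0; π[14]=1 (border 'a')
j=15 s[j]='a': k: 1→0; π[15]=1 (border 'a')
j=16 s[j]='a': k: 1→0; π[16]=1 (border 'a')
j=17 s[j]='b': π[17]=2 (border 'ab')
j=18 s[j]='b': π[18]=3 (border 'abb')
j=19 s[j]='b': k: 3→0; π[19]=0 (border '')
j=20 s[j]='a': π[20]=1 (border 'a')
j=21 s[j]='a': k: 1→0; π[21]=1 (border 'a')
j=22 s[j]='b': π[22]=2 (border 'ab')
j=23 s[j]='a': k: 2→0; π[23]=1 (border 'a')
j=24 s[j]='b': π[24]=2 (border 'ab')
j=25 s[j]='b': π[25]=3 (border 'abb')
j=26 s[j]='a': π[26]=4 (border 'abba')
j=27 s[j]='b': k: 4→1; π[27]=2 (border 'ab')
j=28 s[j]='a': k: 2→0; π[28]=1 (border 'a')
j=29 s[j]='b': π[29]=2 (border 'ab')
j=30 s[j]='b': π[30]=3 (border 'abb')

[0, 0, 0, 1, 1, 1, 2, 1, 2, 1, 1, 1, 1, 1, 1, 1, 1, 2, 3, 0, 1, 1, 2, 1, 2, 3, 4, 2, 1, 2, 3]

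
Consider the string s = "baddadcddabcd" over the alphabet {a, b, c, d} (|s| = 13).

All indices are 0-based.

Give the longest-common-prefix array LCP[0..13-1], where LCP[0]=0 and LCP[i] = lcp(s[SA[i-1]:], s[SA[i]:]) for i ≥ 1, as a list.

[0, 1, 2, 0, 1, 0, 2, 0, 1, 2, 1, 1, 3]

rank | idx | suffix
   0 |   9 | abcd
   1 |   4 | adcddabcd
   2 |   1 | addadcddabcd
   3 |   0 | baddadcddabcd
   4 |  10 | bcd
   5 |  11 | cd
   6 |   6 | cddabcd
   7 |  12 | d
   8 |   8 | dabcd
   9 |   3 | dadcddabcd
  10 |   5 | dcddabcd
  11 |   7 | ddabcd
  12 |   2 | ddadcddabcd

SA = [9, 4, 1, 0, 10, 11, 6, 12, 8, 3, 5, 7, 2]
[i] adj suffixes → lcp
  [1] 9/4 → 1 ('a')
  [2] 4/1 → 2 ('ad')
  [3] 1/0 → 0 ('')
  [4] 0/10 → 1 ('b')
  [5] 10/11 → 0 ('')
  [6] 11/6 → 2 ('cd')
  [7] 6/12 → 0 ('')
  [8] 12/8 → 1 ('d')
  [9] 8/3 → 2 ('da')
  [10] 3/5 → 1 ('d')
  [11] 5/7 → 1 ('d')
  [12] 7/2 → 3 ('dda')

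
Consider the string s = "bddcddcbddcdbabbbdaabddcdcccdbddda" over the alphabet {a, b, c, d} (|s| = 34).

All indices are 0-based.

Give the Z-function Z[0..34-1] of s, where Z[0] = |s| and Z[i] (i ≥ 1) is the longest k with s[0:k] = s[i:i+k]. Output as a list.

Z[0]=34
i=1: fresh scan; Z[1]=0
i=2: fresh scan; Z[2]=0
i=3: fresh scan; Z[3]=0
i=4: fresh scan; Z[4]=0
i=5: fresh scan; Z[5]=0
i=6: fresh scan; Z[6]=0
i=7: fresh scan; Z[7]=5 extend→box=[7,12)
i=8: min(r-i=4, Z[1]=0)=0; Z[8]=0
i=9: min(r-i=3, Z[2]=0)=0; Z[9]=0
i=10: min(r-i=2, Z[3]=0)=0; Z[10]=0
i=11: min(r-i=1, Z[4]=0)=0; Z[11]=0
i=12: fresh scan; Z[12]=1 extend→box=[12,13)
i=13: fresh scan; Z[13]=0
i=14: fresh scan; Z[14]=1 extend→box=[14,15)
i=15: fresh scan; Z[15]=1 extend→box=[15,16)
i=16: fresh scan; Z[16]=2 extend→box=[16,18)
i=17: min(r-i=1, Z[1]=0)=0; Z[17]=0
i=18: fresh scan; Z[18]=0
i=19: fresh scan; Z[19]=0
i=20: fresh scan; Z[20]=5 extend→box=[20,25)
i=21: min(r-i=4, Z[1]=0)=0; Z[21]=0
i=22: min(r-i=3, Z[2]=0)=0; Z[22]=0
i=23: min(r-i=2, Z[3]=0)=0; Z[23]=0
i=24: min(r-i=1, Z[4]=0)=0; Z[24]=0
i=25: fresh scan; Z[25]=0
i=26: fresh scan; Z[26]=0
i=27: fresh scan; Z[27]=0
i=28: fresh scan; Z[28]=0
i=29: fresh scan; Z[29]=3 extend→box=[29,32)
i=30: min(r-i=2, Z[1]=0)=0; Z[30]=0
i=31: min(r-i=1, Z[2]=0)=0; Z[31]=0
i=32: fresh scan; Z[32]=0
i=33: fresh scan; Z[33]=0

[34, 0, 0, 0, 0, 0, 0, 5, 0, 0, 0, 0, 1, 0, 1, 1, 2, 0, 0, 0, 5, 0, 0, 0, 0, 0, 0, 0, 0, 3, 0, 0, 0, 0]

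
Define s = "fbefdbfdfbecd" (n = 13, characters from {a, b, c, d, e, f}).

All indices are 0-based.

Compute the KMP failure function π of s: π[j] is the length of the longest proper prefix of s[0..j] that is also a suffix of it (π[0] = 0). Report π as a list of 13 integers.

π[0] = 0
j=1 s[j]='b': π[1]=0 (border '')
j=2 s[j]='e': π[2]=0 (border '')
j=3 s[j]='f': π[3]=1 (border 'f')
j=4 s[j]='d': k: 1→0; π[4]=0 (border '')
j=5 s[j]='b': π[5]=0 (border '')
j=6 s[j]='f': π[6]=1 (border 'f')
j=7 s[j]='d': k: 1→0; π[7]=0 (border '')
j=8 s[j]='f': π[8]=1 (border 'f')
j=9 s[j]='b': π[9]=2 (border 'fb')
j=10 s[j]='e': π[10]=3 (border 'fbe')
j=11 s[j]='c': k: 3→0; π[11]=0 (border '')
j=12 s[j]='d': π[12]=0 (border '')

[0, 0, 0, 1, 0, 0, 1, 0, 1, 2, 3, 0, 0]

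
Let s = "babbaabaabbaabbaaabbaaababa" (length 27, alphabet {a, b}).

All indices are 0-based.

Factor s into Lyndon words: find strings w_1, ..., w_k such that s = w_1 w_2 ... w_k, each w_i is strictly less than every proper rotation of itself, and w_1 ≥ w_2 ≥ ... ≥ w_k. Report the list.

["b", "abb", "aabaabbaabb", "aaabb", "aaabab", "a"]

emit factor 1: 'b' (i=0, period=1)
emit factor 2: 'abb' (i=1, period=3)
emit factor 3: 'aabaabbaabb' (i=4, period=11)
emit factor 4: 'aaabb' (i=15, period=5)
emit factor 5: 'aaabab' (i=20, period=6)
emit factor 6: 'a' (i=26, period=1)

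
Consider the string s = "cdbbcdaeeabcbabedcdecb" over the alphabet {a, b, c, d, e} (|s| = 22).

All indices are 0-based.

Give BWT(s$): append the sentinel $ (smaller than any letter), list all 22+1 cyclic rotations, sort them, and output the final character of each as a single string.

bebdccdabaebb$dccecedba

rank  rotation                 last
    0  $cdbbcdaeeabcbabedcdecb  b
    1  abcbabedcdecb$cdbbcdaee  e
    2  abedcdecb$cdbbcdaeeabcb  b
    3  aeeabcbabedcdecb$cdbbcd  d
    4  b$cdbbcdaeeabcbabedcdec  c
    5  babedcdecb$cdbbcdaeeabc  c
    6  bbcdaeeabcbabedcdecb$cd  d
    7  bcbabedcdecb$cdbbcdaeea  a
    8  bcdaeeabcbabedcdecb$cdb  b
    9  bedcdecb$cdbbcdaeeabcba  a
   10  cb$cdbbcdaeeabcbabedcde  e
   11  cbabedcdecb$cdbbcdaeeab  b
   12  cdaeeabcbabedcdecb$cdbb  b
   13  cdbbcdaeeabcbabedcdecb$  $
   14  cdecb$cdbbcdaeeabcbabed  d
   15  daeeabcbabedcdecb$cdbbc  c
   16  dbbcdaeeabcbabedcdecb$c  c
   17  dcdecb$cdbbcdaeeabcbabe  e
   18  decb$cdbbcdaeeabcbabedc  c
   19  eabcbabedcdecb$cdbbcdae  e
   20  ecb$cdbbcdaeeabcbabedcd  d
   21  edcdecb$cdbbcdaeeabcbab  b
   22  eeabcbabedcdecb$cdbbcda  a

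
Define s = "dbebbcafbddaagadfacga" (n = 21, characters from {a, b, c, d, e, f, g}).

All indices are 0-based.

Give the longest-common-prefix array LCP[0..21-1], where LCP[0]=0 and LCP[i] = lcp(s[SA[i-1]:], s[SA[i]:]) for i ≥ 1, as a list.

[0, 1, 1, 1, 1, 1, 0, 1, 1, 1, 0, 1, 0, 1, 1, 1, 0, 0, 1, 0, 2]

sorted suffixes:
  #0 SA[0]=20  'a'
  #1 SA[1]=11  'aagadfacga'
  #2 SA[2]=17  'acga'
  #3 SA[3]=14  'adfacga'
  #4 SA[4]=6  'afbddaagadfacga'
  #5 SA[5]=12  'agadfacga'
  #6 SA[6]=3  'bbcafbddaagadfacga'
  #7 SA[7]=4  'bcafbddaagadfacga'
  #8 SA[8]=8  'bddaagadfacga'
  #9 SA[9]=1  'bebbcafbddaagadfacga'
  #10 SA[10]=5  'cafbddaagadfacga'
  #11 SA[11]=18  'cga'
  #12 SA[12]=10  'daagadfacga'
  #13 SA[13]=0  'dbebbcafbddaagadfacga'
  #14 SA[14]=9  'ddaagadfacga'
  #15 SA[15]=15  'dfacga'
  #16 SA[16]=2  'ebbcafbddaagadfacga'
  #17 SA[17]=16  'facga'
  #18 SA[18]=7  'fbddaagadfacga'
  #19 SA[19]=19  'ga'
  #20 SA[20]=13  'gadfacga'

SA = [20, 11, 17, 14, 6, 12, 3, 4, 8, 1, 5, 18, 10, 0, 9, 15, 2, 16, 7, 19, 13]
rank  pair      lcp
   1  s[20:],s[11:]  1  'a'
   2  s[11:],s[17:]  1  'a'
   3  s[17:],s[14:]  1  'a'
   4  s[14:],s[6:]  1  'a'
   5  s[6:],s[12:]  1  'a'
   6  s[12:],s[3:]  0  ''
   7  s[3:],s[4:]  1  'b'
   8  s[4:],s[8:]  1  'b'
   9  s[8:],s[1:]  1  'b'
  10  s[1:],s[5:]  0  ''
  11  s[5:],s[18:]  1  'c'
  12  s[18:],s[10:]  0  ''
  13  s[10:],s[0:]  1  'd'
  14  s[0:],s[9:]  1  'd'
  15  s[9:],s[15:]  1  'd'
  16  s[15:],s[2:]  0  ''
  17  s[2:],s[16:]  0  ''
  18  s[16:],s[7:]  1  'f'
  19  s[7:],s[19:]  0  ''
  20  s[19:],s[13:]  2  'ga'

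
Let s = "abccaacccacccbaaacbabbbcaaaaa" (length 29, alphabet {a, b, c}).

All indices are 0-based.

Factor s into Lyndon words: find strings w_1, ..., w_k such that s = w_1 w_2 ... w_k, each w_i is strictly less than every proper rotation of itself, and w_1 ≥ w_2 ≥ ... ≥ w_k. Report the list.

emit factor 1: 'abcc' (i=0, period=4)
emit factor 2: 'aacccacccb' (i=4, period=10)
emit factor 3: 'aaacbabbbc' (i=14, period=10)
emit factor 4: 'a' (i=24, period=1)
emit factor 5: 'a' (i=25, period=1)
emit factor 6: 'a' (i=26, period=1)
emit factor 7: 'a' (i=27, period=1)
emit factor 8: 'a' (i=28, period=1)

["abcc", "aacccacccb", "aaacbabbbc", "a", "a", "a", "a", "a"]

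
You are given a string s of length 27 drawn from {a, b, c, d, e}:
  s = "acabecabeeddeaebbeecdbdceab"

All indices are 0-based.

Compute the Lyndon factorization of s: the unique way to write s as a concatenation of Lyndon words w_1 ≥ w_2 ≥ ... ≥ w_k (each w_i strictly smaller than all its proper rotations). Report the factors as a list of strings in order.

["ac", "abecabeeddeaebbeecdbdce", "ab"]

emit factor 1: 'ac' (i=0, period=2)
emit factor 2: 'abecabeeddeaebbeecdbdce' (i=2, period=23)
emit factor 3: 'ab' (i=25, period=2)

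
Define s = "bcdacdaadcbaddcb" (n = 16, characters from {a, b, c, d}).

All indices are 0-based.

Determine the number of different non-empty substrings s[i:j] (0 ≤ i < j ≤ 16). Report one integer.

sorted suffixes:
  #0 SA[0]=6  'aadcbaddcb'
  #1 SA[1]=3  'acdaadcbaddcb'
  #2 SA[2]=7  'adcbaddcb'
  #3 SA[3]=11  'addcb'
  #4 SA[4]=15  'b'
  #5 SA[5]=10  'baddcb'
  #6 SA[6]=0  'bcdacdaadcbaddcb'
  #7 SA[7]=14  'cb'
  #8 SA[8]=9  'cbaddcb'
  #9 SA[9]=4  'cdaadcbaddcb'
  #10 SA[10]=1  'cdacdaadcbaddcb'
  #11 SA[11]=5  'daadcbaddcb'
  #12 SA[12]=2  'dacdaadcbaddcb'
  #13 SA[13]=13  'dcb'
  #14 SA[14]=8  'dcbaddcb'
  #15 SA[15]=12  'ddcb'

SA = [6, 3, 7, 11, 15, 10, 0, 14, 9, 4, 1, 5, 2, 13, 8, 12]
i: (SA[i-1],SA[i]) lcp shared
  1: (6,3) 1 'a'
  2: (3,7) 1 'a'
  3: (7,11) 2 'ad'
  4: (11,15) 0 ''
  5: (15,10) 1 'b'
  6: (10,0) 1 'b'
  7: (0,14) 0 ''
  8: (14,9) 2 'cb'
  9: (9,4) 1 'c'
  10: (4,1) 3 'cda'
  11: (1,5) 0 ''
  12: (5,2) 2 'da'
  13: (2,13) 1 'd'
  14: (13,8) 3 'dcb'
  15: (8,12) 1 'd'

n(n+1)/2 = 16·17/2 = 136
Σ LCP = 0 + 1 + 1 + 2 + 0 + 1 + 1 + 0 + 2 + 1 + 3 + 0 + 2 + 1 + 3 + 1 = 19
distinct = 136 − 19 = 117

117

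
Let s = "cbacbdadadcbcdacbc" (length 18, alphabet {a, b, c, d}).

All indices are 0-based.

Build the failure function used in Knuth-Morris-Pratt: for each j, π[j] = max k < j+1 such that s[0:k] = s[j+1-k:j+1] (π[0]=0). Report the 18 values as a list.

[0, 0, 0, 1, 2, 0, 0, 0, 0, 0, 1, 2, 1, 0, 0, 1, 2, 1]

π[0] = 0
j=1 s[j]='b': π[1]=0 (border '')
j=2 s[j]='a': π[2]=0 (border '')
j=3 s[j]='c': π[3]=1 (border 'c')
j=4 s[j]='b': π[4]=2 (border 'cb')
j=5 s[j]='d': k: 2→0; π[5]=0 (border '')
j=6 s[j]='a': π[6]=0 (border '')
j=7 s[j]='d': π[7]=0 (border '')
j=8 s[j]='a': π[8]=0 (border '')
j=9 s[j]='d': π[9]=0 (border '')
j=10 s[j]='c': π[10]=1 (border 'c')
j=11 s[j]='b': π[11]=2 (border 'cb')
j=12 s[j]='c': k: 2→0; π[12]=1 (border 'c')
j=13 s[j]='d': k: 1→0; π[13]=0 (border '')
j=14 s[j]='a': π[14]=0 (border '')
j=15 s[j]='c': π[15]=1 (border 'c')
j=16 s[j]='b': π[16]=2 (border 'cb')
j=17 s[j]='c': k: 2→0; π[17]=1 (border 'c')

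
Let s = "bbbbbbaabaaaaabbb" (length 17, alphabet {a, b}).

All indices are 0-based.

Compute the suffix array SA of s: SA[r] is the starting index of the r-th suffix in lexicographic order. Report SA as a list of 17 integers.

[9, 10, 11, 6, 12, 7, 13, 16, 8, 5, 15, 4, 14, 3, 2, 1, 0]

rank | idx | suffix
   0 |   9 | aaaaabbb
   1 |  10 | aaaabbb
   2 |  11 | aaabbb
   3 |   6 | aabaaaaabbb
   4 |  12 | aabbb
   5 |   7 | abaaaaabbb
   6 |  13 | abbb
   7 |  16 | b
   8 |   8 | baaaaabbb
   9 |   5 | baabaaaaabbb
  10 |  15 | bb
  11 |   4 | bbaabaaaaabbb
  12 |  14 | bbb
  13 |   3 | bbbaabaaaaabbb
  14 |   2 | bbbbaabaaaaabbb
  15 |   1 | bbbbbaabaaaaabbb
  16 |   0 | bbbbbbaabaaaaabbb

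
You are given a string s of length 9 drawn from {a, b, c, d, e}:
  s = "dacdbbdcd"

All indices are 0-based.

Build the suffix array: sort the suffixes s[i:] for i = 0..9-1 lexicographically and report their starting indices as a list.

[1, 4, 5, 7, 2, 8, 0, 3, 6]

rank→(start, suffix):
  0 → (1, 'acdbbdcd')
  1 → (4, 'bbdcd')
  2 → (5, 'bdcd')
  3 → (7, 'cd')
  4 → (2, 'cdbbdcd')
  5 → (8, 'd')
  6 → (0, 'dacdbbdcd')
  7 → (3, 'dbbdcd')
  8 → (6, 'dcd')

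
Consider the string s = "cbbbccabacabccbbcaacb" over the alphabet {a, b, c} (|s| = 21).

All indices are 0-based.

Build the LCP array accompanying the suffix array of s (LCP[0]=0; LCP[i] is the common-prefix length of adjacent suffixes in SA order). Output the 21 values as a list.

rank→(start, suffix):
  0 → (17, 'aacb')
  1 → (6, 'abacabccbbcaacb')
  2 → (10, 'abccbbcaacb')
  3 → (8, 'acabccbbcaacb')
  4 → (18, 'acb')
  5 → (20, 'b')
  6 → (7, 'bacabccbbcaacb')
  7 → (1, 'bbbccabacabccbbcaacb')
  8 → (14, 'bbcaacb')
  9 → (2, 'bbccabacabccbbcaacb')
  10 → (15, 'bcaacb')
  11 → (3, 'bccabacabccbbcaacb')
  12 → (11, 'bccbbcaacb')
  13 → (16, 'caacb')
  14 → (5, 'cabacabccbbcaacb')
  15 → (9, 'cabccbbcaacb')
  16 → (19, 'cb')
  17 → (0, 'cbbbccabacabccbbcaacb')
  18 → (13, 'cbbcaacb')
  19 → (4, 'ccabacabccbbcaacb')
  20 → (12, 'ccbbcaacb')

SA = [17, 6, 10, 8, 18, 20, 7, 1, 14, 2, 15, 3, 11, 16, 5, 9, 19, 0, 13, 4, 12]
rank  pair      lcp
   1  s[17:],s[6:]  1  'a'
   2  s[6:],s[10:]  2  'ab'
   3  s[10:],s[8:]  1  'a'
   4  s[8:],s[18:]  2  'ac'
   5  s[18:],s[20:]  0  ''
   6  s[20:],s[7:]  1  'b'
   7  s[7:],s[1:]  1  'b'
   8  s[1:],s[14:]  2  'bb'
   9  s[14:],s[2:]  3  'bbc'
  10  s[2:],s[15:]  1  'b'
  11  s[15:],s[3:]  2  'bc'
  12  s[3:],s[11:]  3  'bcc'
  13  s[11:],s[16:]  0  ''
  14  s[16:],s[5:]  2  'ca'
  15  s[5:],s[9:]  3  'cab'
  16  s[9:],s[19:]  1  'c'
  17  s[19:],s[0:]  2  'cb'
  18  s[0:],s[13:]  3  'cbb'
  19  s[13:],s[4:]  1  'c'
  20  s[4:],s[12:]  2  'cc'

[0, 1, 2, 1, 2, 0, 1, 1, 2, 3, 1, 2, 3, 0, 2, 3, 1, 2, 3, 1, 2]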